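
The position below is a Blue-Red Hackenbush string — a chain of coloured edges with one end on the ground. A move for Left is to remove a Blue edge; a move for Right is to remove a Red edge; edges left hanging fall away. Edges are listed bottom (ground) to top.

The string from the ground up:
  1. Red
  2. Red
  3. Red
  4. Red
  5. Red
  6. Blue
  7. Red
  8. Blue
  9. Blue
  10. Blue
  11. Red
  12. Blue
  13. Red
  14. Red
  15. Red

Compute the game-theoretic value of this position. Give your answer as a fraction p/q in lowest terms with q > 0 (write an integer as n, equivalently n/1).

Build G(s[:k]) for k = 1..15, string s = Red Red Red Red Red Blue Red Blue Blue Blue Red Blue Red Red Red.
step 1: add Red to get R; options L={ — } R={ 0 } = -1
step 2: add Red to get RR; options L={ — } R={ -1, 0 } = -2
step 3: add Red to get RRR; options L={ — } R={ -2, -1, 0 } = -3
step 4: add Red to get RRRR; options L={ — } R={ -3, -2, -1, 0 } = -4
step 5: add Red to get RRRRR; options L={ — } R={ -4, -3, -2, -1, 0 } = -5
step 6: add Blue to get RRRRRB; options L={ -5 } R={ -4, -3, -2, -1, 0 } = -9/2
step 7: add Red to get RRRRRBR; options L={ -5 } R={ -9/2, -4, -3, -2, -1, 0 } = -19/4
step 8: add Blue to get RRRRRBRB; options L={ -5, -19/4 } R={ -9/2, -4, -3, -2, -1, 0 } = -37/8
step 9: add Blue to get RRRRRBRBB; options L={ -5, -19/4, -37/8 } R={ -9/2, -4, -3, -2, -1, 0 } = -73/16
step 10: add Blue to get RRRRRBRBBB; options L={ -5, -19/4, -37/8, -73/16 } R={ -9/2, -4, -3, -2, -1, 0 } = -145/32
step 11: add Red to get RRRRRBRBBBR; options L={ -5, -19/4, -37/8, -73/16 } R={ -145/32, -9/2, -4, -3, -2, -1, 0 } = -291/64
step 12: add Blue to get RRRRRBRBBBRB; options L={ -5, -19/4, -37/8, -73/16, -291/64 } R={ -145/32, -9/2, -4, -3, -2, -1, 0 } = -581/128
step 13: add Red to get RRRRRBRBBBRBR; options L={ -5, -19/4, -37/8, -73/16, -291/64 } R={ -581/128, -145/32, -9/2, -4, -3, -2, -1, 0 } = -1163/256
step 14: add Red to get RRRRRBRBBBRBRR; options L={ -5, -19/4, -37/8, -73/16, -291/64 } R={ -1163/256, -581/128, -145/32, -9/2, -4, -3, -2, -1, 0 } = -2327/512
step 15: add Red to get RRRRRBRBBBRBRRR; options L={ -5, -19/4, -37/8, -73/16, -291/64 } R={ -2327/512, -1163/256, -581/128, -145/32, -9/2, -4, -3, -2, -1, 0 } = -4655/1024

-4655/1024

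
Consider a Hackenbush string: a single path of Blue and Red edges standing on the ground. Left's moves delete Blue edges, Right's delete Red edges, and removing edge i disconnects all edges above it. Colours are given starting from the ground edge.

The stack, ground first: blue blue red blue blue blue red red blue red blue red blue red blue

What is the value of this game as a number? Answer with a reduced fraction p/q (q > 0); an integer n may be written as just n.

v(b) = { 0 | (no moves) } = 1
v(bb) = { 0, 1 | (no moves) } = 2
v(bbr) = { 0, 1 | 2 } = 3/2
v(bbrb) = { 0, 1, 3/2 | 2 } = 7/4
v(bbrbb) = { 0, 1, 3/2, 7/4 | 2 } = 15/8
v(bbrbbb) = { 0, 1, 3/2, 7/4, 15/8 | 2 } = 31/16
v(bbrbbbr) = { 0, 1, 3/2, 7/4, 15/8 | 31/16, 2 } = 61/32
v(bbrbbbrr) = { 0, 1, 3/2, 7/4, 15/8 | 61/32, 31/16, 2 } = 121/64
v(bbrbbbrrb) = { 0, 1, 3/2, 7/4, 15/8, 121/64 | 61/32, 31/16, 2 } = 243/128
v(bbrbbbrrbr) = { 0, 1, 3/2, 7/4, 15/8, 121/64 | 243/128, 61/32, 31/16, 2 } = 485/256
v(bbrbbbrrbrb) = { 0, 1, 3/2, 7/4, 15/8, 121/64, 485/256 | 243/128, 61/32, 31/16, 2 } = 971/512
v(bbrbbbrrbrbr) = { 0, 1, 3/2, 7/4, 15/8, 121/64, 485/256 | 971/512, 243/128, 61/32, 31/16, 2 } = 1941/1024
v(bbrbbbrrbrbrb) = { 0, 1, 3/2, 7/4, 15/8, 121/64, 485/256, 1941/1024 | 971/512, 243/128, 61/32, 31/16, 2 } = 3883/2048
v(bbrbbbrrbrbrbr) = { 0, 1, 3/2, 7/4, 15/8, 121/64, 485/256, 1941/1024 | 3883/2048, 971/512, 243/128, 61/32, 31/16, 2 } = 7765/4096
v(bbrbbbrrbrbrbrb) = { 0, 1, 3/2, 7/4, 15/8, 121/64, 485/256, 1941/1024, 7765/4096 | 3883/2048, 971/512, 243/128, 61/32, 31/16, 2 } = 15531/8192

15531/8192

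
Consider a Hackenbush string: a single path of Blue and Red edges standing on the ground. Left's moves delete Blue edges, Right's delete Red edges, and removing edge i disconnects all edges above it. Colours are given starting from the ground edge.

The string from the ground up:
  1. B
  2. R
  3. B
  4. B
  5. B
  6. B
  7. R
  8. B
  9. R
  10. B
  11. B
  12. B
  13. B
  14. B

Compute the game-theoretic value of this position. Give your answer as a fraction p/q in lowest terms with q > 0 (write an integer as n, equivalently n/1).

7871/8192

Build g(s[:k]) for k = 1..14, string s = B R B B B B R B R B B B B B.
g(B) = { 0 | — } -> 1
g(BR) = { 0 | 1 } -> 1/2
g(BRB) = { 0 1/2 | 1 } -> 3/4
g(BRBB) = { 0 1/2 3/4 | 1 } -> 7/8
g(BRBBB) = { 0 1/2 3/4 7/8 | 1 } -> 15/16
g(BRBBBB) = { 0 1/2 3/4 7/8 15/16 | 1 } -> 31/32
g(BRBBBBR) = { 0 1/2 3/4 7/8 15/16 | 31/32 1 } -> 61/64
g(BRBBBBRB) = { 0 1/2 3/4 7/8 15/16 61/64 | 31/32 1 } -> 123/128
g(BRBBBBRBR) = { 0 1/2 3/4 7/8 15/16 61/64 | 123/128 31/32 1 } -> 245/256
g(BRBBBBRBRB) = { 0 1/2 3/4 7/8 15/16 61/64 245/256 | 123/128 31/32 1 } -> 491/512
g(BRBBBBRBRBB) = { 0 1/2 3/4 7/8 15/16 61/64 245/256 491/512 | 123/128 31/32 1 } -> 983/1024
g(BRBBBBRBRBBB) = { 0 1/2 3/4 7/8 15/16 61/64 245/256 491/512 983/1024 | 123/128 31/32 1 } -> 1967/2048
g(BRBBBBRBRBBBB) = { 0 1/2 3/4 7/8 15/16 61/64 245/256 491/512 983/1024 1967/2048 | 123/128 31/32 1 } -> 3935/4096
g(BRBBBBRBRBBBBB) = { 0 1/2 3/4 7/8 15/16 61/64 245/256 491/512 983/1024 1967/2048 3935/4096 | 123/128 31/32 1 } -> 7871/8192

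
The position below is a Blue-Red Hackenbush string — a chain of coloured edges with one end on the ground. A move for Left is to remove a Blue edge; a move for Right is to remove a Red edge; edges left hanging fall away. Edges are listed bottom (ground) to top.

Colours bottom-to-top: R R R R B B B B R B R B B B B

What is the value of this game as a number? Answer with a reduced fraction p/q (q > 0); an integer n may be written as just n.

-6305/2048

Recurse on prefixes of the 15-edge string R R R R B B B B R B R B B B B:
step 1: add R to get R; options L={ · } R={ 0 } => -1
step 2: add R to get RR; options L={ · } R={ -1 0 } => -2
step 3: add R to get RRR; options L={ · } R={ -2 -1 0 } => -3
step 4: add R to get RRRR; options L={ · } R={ -3 -2 -1 0 } => -4
step 5: add B to get RRRRB; options L={ -4 } R={ -3 -2 -1 0 } => -7/2
step 6: add B to get RRRRBB; options L={ -4 -7/2 } R={ -3 -2 -1 0 } => -13/4
step 7: add B to get RRRRBBB; options L={ -4 -7/2 -13/4 } R={ -3 -2 -1 0 } => -25/8
step 8: add B to get RRRRBBBB; options L={ -4 -7/2 -13/4 -25/8 } R={ -3 -2 -1 0 } => -49/16
step 9: add R to get RRRRBBBBR; options L={ -4 -7/2 -13/4 -25/8 } R={ -49/16 -3 -2 -1 0 } => -99/32
step 10: add B to get RRRRBBBBRB; options L={ -4 -7/2 -13/4 -25/8 -99/32 } R={ -49/16 -3 -2 -1 0 } => -197/64
step 11: add R to get RRRRBBBBRBR; options L={ -4 -7/2 -13/4 -25/8 -99/32 } R={ -197/64 -49/16 -3 -2 -1 0 } => -395/128
step 12: add B to get RRRRBBBBRBRB; options L={ -4 -7/2 -13/4 -25/8 -99/32 -395/128 } R={ -197/64 -49/16 -3 -2 -1 0 } => -789/256
step 13: add B to get RRRRBBBBRBRBB; options L={ -4 -7/2 -13/4 -25/8 -99/32 -395/128 -789/256 } R={ -197/64 -49/16 -3 -2 -1 0 } => -1577/512
step 14: add B to get RRRRBBBBRBRBBB; options L={ -4 -7/2 -13/4 -25/8 -99/32 -395/128 -789/256 -1577/512 } R={ -197/64 -49/16 -3 -2 -1 0 } => -3153/1024
step 15: add B to get RRRRBBBBRBRBBBB; options L={ -4 -7/2 -13/4 -25/8 -99/32 -395/128 -789/256 -1577/512 -3153/1024 } R={ -197/64 -49/16 -3 -2 -1 0 } => -6305/2048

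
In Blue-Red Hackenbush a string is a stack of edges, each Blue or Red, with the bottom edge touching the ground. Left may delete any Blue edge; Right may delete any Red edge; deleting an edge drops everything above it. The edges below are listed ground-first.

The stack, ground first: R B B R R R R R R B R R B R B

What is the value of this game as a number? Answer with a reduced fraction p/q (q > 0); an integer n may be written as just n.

R: Left { · }, Right { 0 } gives simplest -1
RB: Left { -1 }, Right { 0 } gives simplest -1/2
RBB: Left { -1; -1/2 }, Right { 0 } gives simplest -1/4
RBBR: Left { -1; -1/2 }, Right { -1/4; 0 } gives simplest -3/8
RBBRR: Left { -1; -1/2 }, Right { -3/8; -1/4; 0 } gives simplest -7/16
RBBRRR: Left { -1; -1/2 }, Right { -7/16; -3/8; -1/4; 0 } gives simplest -15/32
RBBRRRR: Left { -1; -1/2 }, Right { -15/32; -7/16; -3/8; -1/4; 0 } gives simplest -31/64
RBBRRRRR: Left { -1; -1/2 }, Right { -31/64; -15/32; -7/16; -3/8; -1/4; 0 } gives simplest -63/128
RBBRRRRRR: Left { -1; -1/2 }, Right { -63/128; -31/64; -15/32; -7/16; -3/8; -1/4; 0 } gives simplest -127/256
RBBRRRRRRB: Left { -1; -1/2; -127/256 }, Right { -63/128; -31/64; -15/32; -7/16; -3/8; -1/4; 0 } gives simplest -253/512
RBBRRRRRRBR: Left { -1; -1/2; -127/256 }, Right { -253/512; -63/128; -31/64; -15/32; -7/16; -3/8; -1/4; 0 } gives simplest -507/1024
RBBRRRRRRBRR: Left { -1; -1/2; -127/256 }, Right { -507/1024; -253/512; -63/128; -31/64; -15/32; -7/16; -3/8; -1/4; 0 } gives simplest -1015/2048
RBBRRRRRRBRRB: Left { -1; -1/2; -127/256; -1015/2048 }, Right { -507/1024; -253/512; -63/128; -31/64; -15/32; -7/16; -3/8; -1/4; 0 } gives simplest -2029/4096
RBBRRRRRRBRRBR: Left { -1; -1/2; -127/256; -1015/2048 }, Right { -2029/4096; -507/1024; -253/512; -63/128; -31/64; -15/32; -7/16; -3/8; -1/4; 0 } gives simplest -4059/8192
RBBRRRRRRBRRBRB: Left { -1; -1/2; -127/256; -1015/2048; -4059/8192 }, Right { -2029/4096; -507/1024; -253/512; -63/128; -31/64; -15/32; -7/16; -3/8; -1/4; 0 } gives simplest -8117/16384

-8117/16384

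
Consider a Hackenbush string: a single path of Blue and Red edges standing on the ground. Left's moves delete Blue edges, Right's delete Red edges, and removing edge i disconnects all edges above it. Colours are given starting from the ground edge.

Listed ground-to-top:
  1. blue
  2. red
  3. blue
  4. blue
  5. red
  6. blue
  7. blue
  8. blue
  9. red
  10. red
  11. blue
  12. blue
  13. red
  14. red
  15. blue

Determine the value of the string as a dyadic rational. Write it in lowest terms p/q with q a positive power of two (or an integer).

14131/16384

b: Left { 0 }, Right { — } gives simplest 1
br: Left { 0 }, Right { 1 } gives simplest 1/2
brb: Left { 0,1/2 }, Right { 1 } gives simplest 3/4
brbb: Left { 0,1/2,3/4 }, Right { 1 } gives simplest 7/8
brbbr: Left { 0,1/2,3/4 }, Right { 7/8,1 } gives simplest 13/16
brbbrb: Left { 0,1/2,3/4,13/16 }, Right { 7/8,1 } gives simplest 27/32
brbbrbb: Left { 0,1/2,3/4,13/16,27/32 }, Right { 7/8,1 } gives simplest 55/64
brbbrbbb: Left { 0,1/2,3/4,13/16,27/32,55/64 }, Right { 7/8,1 } gives simplest 111/128
brbbrbbbr: Left { 0,1/2,3/4,13/16,27/32,55/64 }, Right { 111/128,7/8,1 } gives simplest 221/256
brbbrbbbrr: Left { 0,1/2,3/4,13/16,27/32,55/64 }, Right { 221/256,111/128,7/8,1 } gives simplest 441/512
brbbrbbbrrb: Left { 0,1/2,3/4,13/16,27/32,55/64,441/512 }, Right { 221/256,111/128,7/8,1 } gives simplest 883/1024
brbbrbbbrrbb: Left { 0,1/2,3/4,13/16,27/32,55/64,441/512,883/1024 }, Right { 221/256,111/128,7/8,1 } gives simplest 1767/2048
brbbrbbbrrbbr: Left { 0,1/2,3/4,13/16,27/32,55/64,441/512,883/1024 }, Right { 1767/2048,221/256,111/128,7/8,1 } gives simplest 3533/4096
brbbrbbbrrbbrr: Left { 0,1/2,3/4,13/16,27/32,55/64,441/512,883/1024 }, Right { 3533/4096,1767/2048,221/256,111/128,7/8,1 } gives simplest 7065/8192
brbbrbbbrrbbrrb: Left { 0,1/2,3/4,13/16,27/32,55/64,441/512,883/1024,7065/8192 }, Right { 3533/4096,1767/2048,221/256,111/128,7/8,1 } gives simplest 14131/16384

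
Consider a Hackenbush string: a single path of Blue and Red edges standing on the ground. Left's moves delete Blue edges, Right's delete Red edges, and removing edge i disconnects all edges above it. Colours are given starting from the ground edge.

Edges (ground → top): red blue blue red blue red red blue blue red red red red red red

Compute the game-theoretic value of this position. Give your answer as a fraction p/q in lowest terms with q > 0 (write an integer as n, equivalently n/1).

-5759/16384

Build g(s[:k]) for k = 1..15, string s = red blue blue red blue red red blue blue red red red red red red.
g(r) = { none | 0 } — -1
g(rb) = { -1 | 0 } — -1/2
g(rbb) = { -1; -1/2 | 0 } — -1/4
g(rbbr) = { -1; -1/2 | -1/4; 0 } — -3/8
g(rbbrb) = { -1; -1/2; -3/8 | -1/4; 0 } — -5/16
g(rbbrbr) = { -1; -1/2; -3/8 | -5/16; -1/4; 0 } — -11/32
g(rbbrbrr) = { -1; -1/2; -3/8 | -11/32; -5/16; -1/4; 0 } — -23/64
g(rbbrbrrb) = { -1; -1/2; -3/8; -23/64 | -11/32; -5/16; -1/4; 0 } — -45/128
g(rbbrbrrbb) = { -1; -1/2; -3/8; -23/64; -45/128 | -11/32; -5/16; -1/4; 0 } — -89/256
g(rbbrbrrbbr) = { -1; -1/2; -3/8; -23/64; -45/128 | -89/256; -11/32; -5/16; -1/4; 0 } — -179/512
g(rbbrbrrbbrr) = { -1; -1/2; -3/8; -23/64; -45/128 | -179/512; -89/256; -11/32; -5/16; -1/4; 0 } — -359/1024
g(rbbrbrrbbrrr) = { -1; -1/2; -3/8; -23/64; -45/128 | -359/1024; -179/512; -89/256; -11/32; -5/16; -1/4; 0 } — -719/2048
g(rbbrbrrbbrrrr) = { -1; -1/2; -3/8; -23/64; -45/128 | -719/2048; -359/1024; -179/512; -89/256; -11/32; -5/16; -1/4; 0 } — -1439/4096
g(rbbrbrrbbrrrrr) = { -1; -1/2; -3/8; -23/64; -45/128 | -1439/4096; -719/2048; -359/1024; -179/512; -89/256; -11/32; -5/16; -1/4; 0 } — -2879/8192
g(rbbrbrrbbrrrrrr) = { -1; -1/2; -3/8; -23/64; -45/128 | -2879/8192; -1439/4096; -719/2048; -359/1024; -179/512; -89/256; -11/32; -5/16; -1/4; 0 } — -5759/16384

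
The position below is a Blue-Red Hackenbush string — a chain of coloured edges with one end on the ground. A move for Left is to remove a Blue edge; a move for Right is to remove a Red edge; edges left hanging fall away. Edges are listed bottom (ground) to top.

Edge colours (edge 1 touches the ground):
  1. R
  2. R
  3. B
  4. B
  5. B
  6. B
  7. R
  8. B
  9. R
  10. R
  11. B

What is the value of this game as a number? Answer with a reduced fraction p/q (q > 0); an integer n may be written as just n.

1 of 11 · R · max L −∞ · min R 0 → -1
2 of 11 · RR · max L −∞ · min R -1 → -2
3 of 11 · RRB · max L -2 · min R -1 → -3/2
4 of 11 · RRBB · max L -3/2 · min R -1 → -5/4
5 of 11 · RRBBB · max L -5/4 · min R -1 → -9/8
6 of 11 · RRBBBB · max L -9/8 · min R -1 → -17/16
7 of 11 · RRBBBBR · max L -9/8 · min R -17/16 → -35/32
8 of 11 · RRBBBBRB · max L -35/32 · min R -17/16 → -69/64
9 of 11 · RRBBBBRBR · max L -35/32 · min R -69/64 → -139/128
10 of 11 · RRBBBBRBRR · max L -35/32 · min R -139/128 → -279/256
11 of 11 · RRBBBBRBRRB · max L -279/256 · min R -139/128 → -557/512

-557/512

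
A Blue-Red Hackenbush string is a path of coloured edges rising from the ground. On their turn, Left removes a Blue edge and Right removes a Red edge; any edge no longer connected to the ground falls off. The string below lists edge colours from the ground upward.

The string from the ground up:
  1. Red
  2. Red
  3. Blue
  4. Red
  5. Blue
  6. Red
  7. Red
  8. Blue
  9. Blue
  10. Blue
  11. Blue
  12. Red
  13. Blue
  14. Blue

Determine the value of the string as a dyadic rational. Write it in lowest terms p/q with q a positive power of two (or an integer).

Build g(s[:k]) for k = 1..14, string s = Red Red Blue Red Blue Red Red Blue Blue Blue Blue Red Blue Blue.
step 1: add Red to get R; options L={  } R={ 0 } — -1
step 2: add Red to get RR; options L={  } R={ -1, 0 } — -2
step 3: add Blue to get RRB; options L={ -2 } R={ -1, 0 } — -3/2
step 4: add Red to get RRBR; options L={ -2 } R={ -3/2, -1, 0 } — -7/4
step 5: add Blue to get RRBRB; options L={ -2, -7/4 } R={ -3/2, -1, 0 } — -13/8
step 6: add Red to get RRBRBR; options L={ -2, -7/4 } R={ -13/8, -3/2, -1, 0 } — -27/16
step 7: add Red to get RRBRBRR; options L={ -2, -7/4 } R={ -27/16, -13/8, -3/2, -1, 0 } — -55/32
step 8: add Blue to get RRBRBRRB; options L={ -2, -7/4, -55/32 } R={ -27/16, -13/8, -3/2, -1, 0 } — -109/64
step 9: add Blue to get RRBRBRRBB; options L={ -2, -7/4, -55/32, -109/64 } R={ -27/16, -13/8, -3/2, -1, 0 } — -217/128
step 10: add Blue to get RRBRBRRBBB; options L={ -2, -7/4, -55/32, -109/64, -217/128 } R={ -27/16, -13/8, -3/2, -1, 0 } — -433/256
step 11: add Blue to get RRBRBRRBBBB; options L={ -2, -7/4, -55/32, -109/64, -217/128, -433/256 } R={ -27/16, -13/8, -3/2, -1, 0 } — -865/512
step 12: add Red to get RRBRBRRBBBBR; options L={ -2, -7/4, -55/32, -109/64, -217/128, -433/256 } R={ -865/512, -27/16, -13/8, -3/2, -1, 0 } — -1731/1024
step 13: add Blue to get RRBRBRRBBBBRB; options L={ -2, -7/4, -55/32, -109/64, -217/128, -433/256, -1731/1024 } R={ -865/512, -27/16, -13/8, -3/2, -1, 0 } — -3461/2048
step 14: add Blue to get RRBRBRRBBBBRBB; options L={ -2, -7/4, -55/32, -109/64, -217/128, -433/256, -1731/1024, -3461/2048 } R={ -865/512, -27/16, -13/8, -3/2, -1, 0 } — -6921/4096

-6921/4096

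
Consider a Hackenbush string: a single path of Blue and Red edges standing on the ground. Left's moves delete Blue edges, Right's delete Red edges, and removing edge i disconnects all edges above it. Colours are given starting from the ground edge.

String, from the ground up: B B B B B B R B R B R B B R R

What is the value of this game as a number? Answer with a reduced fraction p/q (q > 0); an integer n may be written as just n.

Recurse on prefixes of the 15-edge string B B B B B B R B R B R B B R R:
B: Left { 0 }, Right { · } -> simplest 1
BB: Left { 0,1 }, Right { · } -> simplest 2
BBB: Left { 0,1,2 }, Right { · } -> simplest 3
BBBB: Left { 0,1,2,3 }, Right { · } -> simplest 4
BBBBB: Left { 0,1,2,3,4 }, Right { · } -> simplest 5
BBBBBB: Left { 0,1,2,3,4,5 }, Right { · } -> simplest 6
BBBBBBR: Left { 0,1,2,3,4,5 }, Right { 6 } -> simplest 11/2
BBBBBBRB: Left { 0,1,2,3,4,5,11/2 }, Right { 6 } -> simplest 23/4
BBBBBBRBR: Left { 0,1,2,3,4,5,11/2 }, Right { 23/4,6 } -> simplest 45/8
BBBBBBRBRB: Left { 0,1,2,3,4,5,11/2,45/8 }, Right { 23/4,6 } -> simplest 91/16
BBBBBBRBRBR: Left { 0,1,2,3,4,5,11/2,45/8 }, Right { 91/16,23/4,6 } -> simplest 181/32
BBBBBBRBRBRB: Left { 0,1,2,3,4,5,11/2,45/8,181/32 }, Right { 91/16,23/4,6 } -> simplest 363/64
BBBBBBRBRBRBB: Left { 0,1,2,3,4,5,11/2,45/8,181/32,363/64 }, Right { 91/16,23/4,6 } -> simplest 727/128
BBBBBBRBRBRBBR: Left { 0,1,2,3,4,5,11/2,45/8,181/32,363/64 }, Right { 727/128,91/16,23/4,6 } -> simplest 1453/256
BBBBBBRBRBRBBRR: Left { 0,1,2,3,4,5,11/2,45/8,181/32,363/64 }, Right { 1453/256,727/128,91/16,23/4,6 } -> simplest 2905/512

2905/512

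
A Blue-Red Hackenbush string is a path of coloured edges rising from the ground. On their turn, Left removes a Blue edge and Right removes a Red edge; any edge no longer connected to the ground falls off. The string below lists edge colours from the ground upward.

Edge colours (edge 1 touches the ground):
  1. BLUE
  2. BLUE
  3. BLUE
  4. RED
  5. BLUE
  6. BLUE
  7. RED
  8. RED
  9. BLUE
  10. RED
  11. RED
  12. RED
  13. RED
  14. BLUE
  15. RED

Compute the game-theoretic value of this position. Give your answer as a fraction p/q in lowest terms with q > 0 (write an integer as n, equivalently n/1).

value_1 [B]  L=[0]  R=[(no moves)]  gives 1
value_2 [BB]  L=[0 1]  R=[(no moves)]  gives 2
value_3 [BBB]  L=[0 1 2]  R=[(no moves)]  gives 3
value_4 [BBBR]  L=[0 1 2]  R=[3]  gives 5/2
value_5 [BBBRB]  L=[0 1 2 5/2]  R=[3]  gives 11/4
value_6 [BBBRBB]  L=[0 1 2 5/2 11/4]  R=[3]  gives 23/8
value_7 [BBBRBBR]  L=[0 1 2 5/2 11/4]  R=[23/8 3]  gives 45/16
value_8 [BBBRBBRR]  L=[0 1 2 5/2 11/4]  R=[45/16 23/8 3]  gives 89/32
value_9 [BBBRBBRRB]  L=[0 1 2 5/2 11/4 89/32]  R=[45/16 23/8 3]  gives 179/64
value_10 [BBBRBBRRBR]  L=[0 1 2 5/2 11/4 89/32]  R=[179/64 45/16 23/8 3]  gives 357/128
value_11 [BBBRBBRRBRR]  L=[0 1 2 5/2 11/4 89/32]  R=[357/128 179/64 45/16 23/8 3]  gives 713/256
value_12 [BBBRBBRRBRRR]  L=[0 1 2 5/2 11/4 89/32]  R=[713/256 357/128 179/64 45/16 23/8 3]  gives 1425/512
value_13 [BBBRBBRRBRRRR]  L=[0 1 2 5/2 11/4 89/32]  R=[1425/512 713/256 357/128 179/64 45/16 23/8 3]  gives 2849/1024
value_14 [BBBRBBRRBRRRRB]  L=[0 1 2 5/2 11/4 89/32 2849/1024]  R=[1425/512 713/256 357/128 179/64 45/16 23/8 3]  gives 5699/2048
value_15 [BBBRBBRRBRRRRBR]  L=[0 1 2 5/2 11/4 89/32 2849/1024]  R=[5699/2048 1425/512 713/256 357/128 179/64 45/16 23/8 3]  gives 11397/4096

11397/4096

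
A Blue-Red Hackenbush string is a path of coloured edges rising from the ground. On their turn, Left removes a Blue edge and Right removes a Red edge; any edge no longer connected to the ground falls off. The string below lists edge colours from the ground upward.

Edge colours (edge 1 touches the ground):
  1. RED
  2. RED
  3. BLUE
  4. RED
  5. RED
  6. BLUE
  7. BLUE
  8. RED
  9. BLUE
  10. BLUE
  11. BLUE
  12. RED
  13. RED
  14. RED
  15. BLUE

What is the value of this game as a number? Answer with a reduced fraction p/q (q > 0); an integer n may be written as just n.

-14621/8192

Prefix values for RED RED BLUE RED RED BLUE BLUE RED BLUE BLUE BLUE RED RED RED BLUE via {L|R} + simplicity:
R: Left { · }, Right { 0 } -> simplest -1
RR: Left { · }, Right { -1; 0 } -> simplest -2
RRB: Left { -2 }, Right { -1; 0 } -> simplest -3/2
RRBR: Left { -2 }, Right { -3/2; -1; 0 } -> simplest -7/4
RRBRR: Left { -2 }, Right { -7/4; -3/2; -1; 0 } -> simplest -15/8
RRBRRB: Left { -2; -15/8 }, Right { -7/4; -3/2; -1; 0 } -> simplest -29/16
RRBRRBB: Left { -2; -15/8; -29/16 }, Right { -7/4; -3/2; -1; 0 } -> simplest -57/32
RRBRRBBR: Left { -2; -15/8; -29/16 }, Right { -57/32; -7/4; -3/2; -1; 0 } -> simplest -115/64
RRBRRBBRB: Left { -2; -15/8; -29/16; -115/64 }, Right { -57/32; -7/4; -3/2; -1; 0 } -> simplest -229/128
RRBRRBBRBB: Left { -2; -15/8; -29/16; -115/64; -229/128 }, Right { -57/32; -7/4; -3/2; -1; 0 } -> simplest -457/256
RRBRRBBRBBB: Left { -2; -15/8; -29/16; -115/64; -229/128; -457/256 }, Right { -57/32; -7/4; -3/2; -1; 0 } -> simplest -913/512
RRBRRBBRBBBR: Left { -2; -15/8; -29/16; -115/64; -229/128; -457/256 }, Right { -913/512; -57/32; -7/4; -3/2; -1; 0 } -> simplest -1827/1024
RRBRRBBRBBBRR: Left { -2; -15/8; -29/16; -115/64; -229/128; -457/256 }, Right { -1827/1024; -913/512; -57/32; -7/4; -3/2; -1; 0 } -> simplest -3655/2048
RRBRRBBRBBBRRR: Left { -2; -15/8; -29/16; -115/64; -229/128; -457/256 }, Right { -3655/2048; -1827/1024; -913/512; -57/32; -7/4; -3/2; -1; 0 } -> simplest -7311/4096
RRBRRBBRBBBRRRB: Left { -2; -15/8; -29/16; -115/64; -229/128; -457/256; -7311/4096 }, Right { -3655/2048; -1827/1024; -913/512; -57/32; -7/4; -3/2; -1; 0 } -> simplest -14621/8192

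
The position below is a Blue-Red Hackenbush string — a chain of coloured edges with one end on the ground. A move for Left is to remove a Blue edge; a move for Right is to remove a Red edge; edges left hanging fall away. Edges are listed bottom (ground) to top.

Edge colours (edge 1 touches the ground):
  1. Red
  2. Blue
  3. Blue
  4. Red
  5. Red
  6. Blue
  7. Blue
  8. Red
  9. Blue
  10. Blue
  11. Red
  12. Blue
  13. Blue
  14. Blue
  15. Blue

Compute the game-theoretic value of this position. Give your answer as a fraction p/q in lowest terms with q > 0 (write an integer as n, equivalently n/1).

-6433/16384

step 1: add Red to get R; options L={ ∅ } R={ 0 } so -1
step 2: add Blue to get RB; options L={ -1 } R={ 0 } so -1/2
step 3: add Blue to get RBB; options L={ -1, -1/2 } R={ 0 } so -1/4
step 4: add Red to get RBBR; options L={ -1, -1/2 } R={ -1/4, 0 } so -3/8
step 5: add Red to get RBBRR; options L={ -1, -1/2 } R={ -3/8, -1/4, 0 } so -7/16
step 6: add Blue to get RBBRRB; options L={ -1, -1/2, -7/16 } R={ -3/8, -1/4, 0 } so -13/32
step 7: add Blue to get RBBRRBB; options L={ -1, -1/2, -7/16, -13/32 } R={ -3/8, -1/4, 0 } so -25/64
step 8: add Red to get RBBRRBBR; options L={ -1, -1/2, -7/16, -13/32 } R={ -25/64, -3/8, -1/4, 0 } so -51/128
step 9: add Blue to get RBBRRBBRB; options L={ -1, -1/2, -7/16, -13/32, -51/128 } R={ -25/64, -3/8, -1/4, 0 } so -101/256
step 10: add Blue to get RBBRRBBRBB; options L={ -1, -1/2, -7/16, -13/32, -51/128, -101/256 } R={ -25/64, -3/8, -1/4, 0 } so -201/512
step 11: add Red to get RBBRRBBRBBR; options L={ -1, -1/2, -7/16, -13/32, -51/128, -101/256 } R={ -201/512, -25/64, -3/8, -1/4, 0 } so -403/1024
step 12: add Blue to get RBBRRBBRBBRB; options L={ -1, -1/2, -7/16, -13/32, -51/128, -101/256, -403/1024 } R={ -201/512, -25/64, -3/8, -1/4, 0 } so -805/2048
step 13: add Blue to get RBBRRBBRBBRBB; options L={ -1, -1/2, -7/16, -13/32, -51/128, -101/256, -403/1024, -805/2048 } R={ -201/512, -25/64, -3/8, -1/4, 0 } so -1609/4096
step 14: add Blue to get RBBRRBBRBBRBBB; options L={ -1, -1/2, -7/16, -13/32, -51/128, -101/256, -403/1024, -805/2048, -1609/4096 } R={ -201/512, -25/64, -3/8, -1/4, 0 } so -3217/8192
step 15: add Blue to get RBBRRBBRBBRBBBB; options L={ -1, -1/2, -7/16, -13/32, -51/128, -101/256, -403/1024, -805/2048, -1609/4096, -3217/8192 } R={ -201/512, -25/64, -3/8, -1/4, 0 } so -6433/16384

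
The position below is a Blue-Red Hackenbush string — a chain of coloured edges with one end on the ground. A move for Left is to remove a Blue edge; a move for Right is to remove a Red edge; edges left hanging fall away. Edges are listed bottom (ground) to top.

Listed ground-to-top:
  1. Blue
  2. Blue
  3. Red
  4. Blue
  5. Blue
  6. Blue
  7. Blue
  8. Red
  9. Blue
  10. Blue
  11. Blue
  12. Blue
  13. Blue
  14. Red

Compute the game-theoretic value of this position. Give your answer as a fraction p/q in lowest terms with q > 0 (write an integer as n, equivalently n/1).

8061/4096

edge 1 of 14 (Blue): { 0 |  } = 1
edge 2 of 14 (Blue): { 0; 1 |  } = 2
edge 3 of 14 (Red): { 0; 1 | 2 } = 3/2
edge 4 of 14 (Blue): { 0; 1; 3/2 | 2 } = 7/4
edge 5 of 14 (Blue): { 0; 1; 3/2; 7/4 | 2 } = 15/8
edge 6 of 14 (Blue): { 0; 1; 3/2; 7/4; 15/8 | 2 } = 31/16
edge 7 of 14 (Blue): { 0; 1; 3/2; 7/4; 15/8; 31/16 | 2 } = 63/32
edge 8 of 14 (Red): { 0; 1; 3/2; 7/4; 15/8; 31/16 | 63/32; 2 } = 125/64
edge 9 of 14 (Blue): { 0; 1; 3/2; 7/4; 15/8; 31/16; 125/64 | 63/32; 2 } = 251/128
edge 10 of 14 (Blue): { 0; 1; 3/2; 7/4; 15/8; 31/16; 125/64; 251/128 | 63/32; 2 } = 503/256
edge 11 of 14 (Blue): { 0; 1; 3/2; 7/4; 15/8; 31/16; 125/64; 251/128; 503/256 | 63/32; 2 } = 1007/512
edge 12 of 14 (Blue): { 0; 1; 3/2; 7/4; 15/8; 31/16; 125/64; 251/128; 503/256; 1007/512 | 63/32; 2 } = 2015/1024
edge 13 of 14 (Blue): { 0; 1; 3/2; 7/4; 15/8; 31/16; 125/64; 251/128; 503/256; 1007/512; 2015/1024 | 63/32; 2 } = 4031/2048
edge 14 of 14 (Red): { 0; 1; 3/2; 7/4; 15/8; 31/16; 125/64; 251/128; 503/256; 1007/512; 2015/1024 | 4031/2048; 63/32; 2 } = 8061/4096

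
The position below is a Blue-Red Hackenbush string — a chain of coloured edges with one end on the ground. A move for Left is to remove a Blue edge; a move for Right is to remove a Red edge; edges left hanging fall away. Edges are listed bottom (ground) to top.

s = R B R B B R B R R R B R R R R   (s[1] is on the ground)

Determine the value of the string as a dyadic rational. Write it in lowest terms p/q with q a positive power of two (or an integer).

1 of 15 · R · max L −∞ · min R 0 → -1
2 of 15 · RB · max L -1 · min R 0 → -1/2
3 of 15 · RBR · max L -1 · min R -1/2 → -3/4
4 of 15 · RBRB · max L -3/4 · min R -1/2 → -5/8
5 of 15 · RBRBB · max L -5/8 · min R -1/2 → -9/16
6 of 15 · RBRBBR · max L -5/8 · min R -9/16 → -19/32
7 of 15 · RBRBBRB · max L -19/32 · min R -9/16 → -37/64
8 of 15 · RBRBBRBR · max L -19/32 · min R -37/64 → -75/128
9 of 15 · RBRBBRBRR · max L -19/32 · min R -75/128 → -151/256
10 of 15 · RBRBBRBRRR · max L -19/32 · min R -151/256 → -303/512
11 of 15 · RBRBBRBRRRB · max L -303/512 · min R -151/256 → -605/1024
12 of 15 · RBRBBRBRRRBR · max L -303/512 · min R -605/1024 → -1211/2048
13 of 15 · RBRBBRBRRRBRR · max L -303/512 · min R -1211/2048 → -2423/4096
14 of 15 · RBRBBRBRRRBRRR · max L -303/512 · min R -2423/4096 → -4847/8192
15 of 15 · RBRBBRBRRRBRRRR · max L -303/512 · min R -4847/8192 → -9695/16384

-9695/16384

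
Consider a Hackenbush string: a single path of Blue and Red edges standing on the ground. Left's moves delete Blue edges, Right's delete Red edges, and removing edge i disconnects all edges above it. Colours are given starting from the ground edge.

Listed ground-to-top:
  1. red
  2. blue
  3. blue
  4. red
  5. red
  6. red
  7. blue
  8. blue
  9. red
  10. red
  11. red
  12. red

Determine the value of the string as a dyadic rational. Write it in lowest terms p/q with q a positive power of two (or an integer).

Recurse on prefixes of the 12-edge string red blue blue red red red blue blue red red red red:
step 1: add red to get r; options L={ none } R={ 0 } => -1
step 2: add blue to get rb; options L={ -1 } R={ 0 } => -1/2
step 3: add blue to get rbb; options L={ -1, -1/2 } R={ 0 } => -1/4
step 4: add red to get rbbr; options L={ -1, -1/2 } R={ -1/4, 0 } => -3/8
step 5: add red to get rbbrr; options L={ -1, -1/2 } R={ -3/8, -1/4, 0 } => -7/16
step 6: add red to get rbbrrr; options L={ -1, -1/2 } R={ -7/16, -3/8, -1/4, 0 } => -15/32
step 7: add blue to get rbbrrrb; options L={ -1, -1/2, -15/32 } R={ -7/16, -3/8, -1/4, 0 } => -29/64
step 8: add blue to get rbbrrrbb; options L={ -1, -1/2, -15/32, -29/64 } R={ -7/16, -3/8, -1/4, 0 } => -57/128
step 9: add red to get rbbrrrbbr; options L={ -1, -1/2, -15/32, -29/64 } R={ -57/128, -7/16, -3/8, -1/4, 0 } => -115/256
step 10: add red to get rbbrrrbbrr; options L={ -1, -1/2, -15/32, -29/64 } R={ -115/256, -57/128, -7/16, -3/8, -1/4, 0 } => -231/512
step 11: add red to get rbbrrrbbrrr; options L={ -1, -1/2, -15/32, -29/64 } R={ -231/512, -115/256, -57/128, -7/16, -3/8, -1/4, 0 } => -463/1024
step 12: add red to get rbbrrrbbrrrr; options L={ -1, -1/2, -15/32, -29/64 } R={ -463/1024, -231/512, -115/256, -57/128, -7/16, -3/8, -1/4, 0 } => -927/2048

-927/2048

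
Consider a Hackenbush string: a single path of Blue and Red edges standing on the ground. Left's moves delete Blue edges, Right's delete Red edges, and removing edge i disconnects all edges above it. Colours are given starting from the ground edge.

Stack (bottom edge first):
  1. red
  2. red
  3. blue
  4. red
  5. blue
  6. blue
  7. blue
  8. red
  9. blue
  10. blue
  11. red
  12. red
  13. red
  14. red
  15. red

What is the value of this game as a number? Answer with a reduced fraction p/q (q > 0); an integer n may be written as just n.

-12607/8192

r: Left { ∅ }, Right { 0 } = simplest -1
rr: Left { ∅ }, Right { -1; 0 } = simplest -2
rrb: Left { -2 }, Right { -1; 0 } = simplest -3/2
rrbr: Left { -2 }, Right { -3/2; -1; 0 } = simplest -7/4
rrbrb: Left { -2; -7/4 }, Right { -3/2; -1; 0 } = simplest -13/8
rrbrbb: Left { -2; -7/4; -13/8 }, Right { -3/2; -1; 0 } = simplest -25/16
rrbrbbb: Left { -2; -7/4; -13/8; -25/16 }, Right { -3/2; -1; 0 } = simplest -49/32
rrbrbbbr: Left { -2; -7/4; -13/8; -25/16 }, Right { -49/32; -3/2; -1; 0 } = simplest -99/64
rrbrbbbrb: Left { -2; -7/4; -13/8; -25/16; -99/64 }, Right { -49/32; -3/2; -1; 0 } = simplest -197/128
rrbrbbbrbb: Left { -2; -7/4; -13/8; -25/16; -99/64; -197/128 }, Right { -49/32; -3/2; -1; 0 } = simplest -393/256
rrbrbbbrbbr: Left { -2; -7/4; -13/8; -25/16; -99/64; -197/128 }, Right { -393/256; -49/32; -3/2; -1; 0 } = simplest -787/512
rrbrbbbrbbrr: Left { -2; -7/4; -13/8; -25/16; -99/64; -197/128 }, Right { -787/512; -393/256; -49/32; -3/2; -1; 0 } = simplest -1575/1024
rrbrbbbrbbrrr: Left { -2; -7/4; -13/8; -25/16; -99/64; -197/128 }, Right { -1575/1024; -787/512; -393/256; -49/32; -3/2; -1; 0 } = simplest -3151/2048
rrbrbbbrbbrrrr: Left { -2; -7/4; -13/8; -25/16; -99/64; -197/128 }, Right { -3151/2048; -1575/1024; -787/512; -393/256; -49/32; -3/2; -1; 0 } = simplest -6303/4096
rrbrbbbrbbrrrrr: Left { -2; -7/4; -13/8; -25/16; -99/64; -197/128 }, Right { -6303/4096; -3151/2048; -1575/1024; -787/512; -393/256; -49/32; -3/2; -1; 0 } = simplest -12607/8192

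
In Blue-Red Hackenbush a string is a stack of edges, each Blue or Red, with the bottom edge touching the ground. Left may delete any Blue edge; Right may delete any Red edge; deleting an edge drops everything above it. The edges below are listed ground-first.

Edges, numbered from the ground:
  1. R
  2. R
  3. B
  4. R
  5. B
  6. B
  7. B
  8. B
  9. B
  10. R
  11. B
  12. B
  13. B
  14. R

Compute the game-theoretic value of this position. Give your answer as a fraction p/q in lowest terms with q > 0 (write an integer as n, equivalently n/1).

-6179/4096

Prefix values for R R B R B B B B B R B B B R via {L|R} + simplicity:
edge 1 of 14 (R): {  | 0 } ⇒ -1
edge 2 of 14 (R): {  | -1,0 } ⇒ -2
edge 3 of 14 (B): { -2 | -1,0 } ⇒ -3/2
edge 4 of 14 (R): { -2 | -3/2,-1,0 } ⇒ -7/4
edge 5 of 14 (B): { -2,-7/4 | -3/2,-1,0 } ⇒ -13/8
edge 6 of 14 (B): { -2,-7/4,-13/8 | -3/2,-1,0 } ⇒ -25/16
edge 7 of 14 (B): { -2,-7/4,-13/8,-25/16 | -3/2,-1,0 } ⇒ -49/32
edge 8 of 14 (B): { -2,-7/4,-13/8,-25/16,-49/32 | -3/2,-1,0 } ⇒ -97/64
edge 9 of 14 (B): { -2,-7/4,-13/8,-25/16,-49/32,-97/64 | -3/2,-1,0 } ⇒ -193/128
edge 10 of 14 (R): { -2,-7/4,-13/8,-25/16,-49/32,-97/64 | -193/128,-3/2,-1,0 } ⇒ -387/256
edge 11 of 14 (B): { -2,-7/4,-13/8,-25/16,-49/32,-97/64,-387/256 | -193/128,-3/2,-1,0 } ⇒ -773/512
edge 12 of 14 (B): { -2,-7/4,-13/8,-25/16,-49/32,-97/64,-387/256,-773/512 | -193/128,-3/2,-1,0 } ⇒ -1545/1024
edge 13 of 14 (B): { -2,-7/4,-13/8,-25/16,-49/32,-97/64,-387/256,-773/512,-1545/1024 | -193/128,-3/2,-1,0 } ⇒ -3089/2048
edge 14 of 14 (R): { -2,-7/4,-13/8,-25/16,-49/32,-97/64,-387/256,-773/512,-1545/1024 | -3089/2048,-193/128,-3/2,-1,0 } ⇒ -6179/4096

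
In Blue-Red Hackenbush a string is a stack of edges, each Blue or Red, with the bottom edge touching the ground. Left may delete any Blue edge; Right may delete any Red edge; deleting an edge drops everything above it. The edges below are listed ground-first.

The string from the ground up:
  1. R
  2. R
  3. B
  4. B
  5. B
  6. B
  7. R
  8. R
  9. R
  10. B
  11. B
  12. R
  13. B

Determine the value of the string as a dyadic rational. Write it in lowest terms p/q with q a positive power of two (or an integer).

-2277/2048

Prefix values for R R B B B B R R R B B R B via {L|R} + simplicity:
step 1: add R to get R; options L={ — } R={ 0 } -> -1
step 2: add R to get RR; options L={ — } R={ -1,0 } -> -2
step 3: add B to get RRB; options L={ -2 } R={ -1,0 } -> -3/2
step 4: add B to get RRBB; options L={ -2,-3/2 } R={ -1,0 } -> -5/4
step 5: add B to get RRBBB; options L={ -2,-3/2,-5/4 } R={ -1,0 } -> -9/8
step 6: add B to get RRBBBB; options L={ -2,-3/2,-5/4,-9/8 } R={ -1,0 } -> -17/16
step 7: add R to get RRBBBBR; options L={ -2,-3/2,-5/4,-9/8 } R={ -17/16,-1,0 } -> -35/32
step 8: add R to get RRBBBBRR; options L={ -2,-3/2,-5/4,-9/8 } R={ -35/32,-17/16,-1,0 } -> -71/64
step 9: add R to get RRBBBBRRR; options L={ -2,-3/2,-5/4,-9/8 } R={ -71/64,-35/32,-17/16,-1,0 } -> -143/128
step 10: add B to get RRBBBBRRRB; options L={ -2,-3/2,-5/4,-9/8,-143/128 } R={ -71/64,-35/32,-17/16,-1,0 } -> -285/256
step 11: add B to get RRBBBBRRRBB; options L={ -2,-3/2,-5/4,-9/8,-143/128,-285/256 } R={ -71/64,-35/32,-17/16,-1,0 } -> -569/512
step 12: add R to get RRBBBBRRRBBR; options L={ -2,-3/2,-5/4,-9/8,-143/128,-285/256 } R={ -569/512,-71/64,-35/32,-17/16,-1,0 } -> -1139/1024
step 13: add B to get RRBBBBRRRBBRB; options L={ -2,-3/2,-5/4,-9/8,-143/128,-285/256,-1139/1024 } R={ -569/512,-71/64,-35/32,-17/16,-1,0 } -> -2277/2048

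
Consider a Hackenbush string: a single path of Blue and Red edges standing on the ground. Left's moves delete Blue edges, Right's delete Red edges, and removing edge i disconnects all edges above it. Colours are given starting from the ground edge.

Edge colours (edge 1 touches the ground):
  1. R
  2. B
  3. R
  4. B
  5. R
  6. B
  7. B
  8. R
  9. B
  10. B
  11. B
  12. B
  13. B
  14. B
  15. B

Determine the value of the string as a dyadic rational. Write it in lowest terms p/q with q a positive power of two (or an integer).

-10497/16384

step 1: add R to get R; options L={ ∅ } R={ 0 } — -1
step 2: add B to get RB; options L={ -1 } R={ 0 } — -1/2
step 3: add R to get RBR; options L={ -1 } R={ -1/2 0 } — -3/4
step 4: add B to get RBRB; options L={ -1 -3/4 } R={ -1/2 0 } — -5/8
step 5: add R to get RBRBR; options L={ -1 -3/4 } R={ -5/8 -1/2 0 } — -11/16
step 6: add B to get RBRBRB; options L={ -1 -3/4 -11/16 } R={ -5/8 -1/2 0 } — -21/32
step 7: add B to get RBRBRBB; options L={ -1 -3/4 -11/16 -21/32 } R={ -5/8 -1/2 0 } — -41/64
step 8: add R to get RBRBRBBR; options L={ -1 -3/4 -11/16 -21/32 } R={ -41/64 -5/8 -1/2 0 } — -83/128
step 9: add B to get RBRBRBBRB; options L={ -1 -3/4 -11/16 -21/32 -83/128 } R={ -41/64 -5/8 -1/2 0 } — -165/256
step 10: add B to get RBRBRBBRBB; options L={ -1 -3/4 -11/16 -21/32 -83/128 -165/256 } R={ -41/64 -5/8 -1/2 0 } — -329/512
step 11: add B to get RBRBRBBRBBB; options L={ -1 -3/4 -11/16 -21/32 -83/128 -165/256 -329/512 } R={ -41/64 -5/8 -1/2 0 } — -657/1024
step 12: add B to get RBRBRBBRBBBB; options L={ -1 -3/4 -11/16 -21/32 -83/128 -165/256 -329/512 -657/1024 } R={ -41/64 -5/8 -1/2 0 } — -1313/2048
step 13: add B to get RBRBRBBRBBBBB; options L={ -1 -3/4 -11/16 -21/32 -83/128 -165/256 -329/512 -657/1024 -1313/2048 } R={ -41/64 -5/8 -1/2 0 } — -2625/4096
step 14: add B to get RBRBRBBRBBBBBB; options L={ -1 -3/4 -11/16 -21/32 -83/128 -165/256 -329/512 -657/1024 -1313/2048 -2625/4096 } R={ -41/64 -5/8 -1/2 0 } — -5249/8192
step 15: add B to get RBRBRBBRBBBBBBB; options L={ -1 -3/4 -11/16 -21/32 -83/128 -165/256 -329/512 -657/1024 -1313/2048 -2625/4096 -5249/8192 } R={ -41/64 -5/8 -1/2 0 } — -10497/16384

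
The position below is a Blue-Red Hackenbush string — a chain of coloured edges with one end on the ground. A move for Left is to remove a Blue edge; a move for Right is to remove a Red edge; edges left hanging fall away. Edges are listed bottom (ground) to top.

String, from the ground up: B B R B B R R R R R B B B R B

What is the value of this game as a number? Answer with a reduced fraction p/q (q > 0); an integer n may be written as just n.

G(B) = { 0 | · } -> 1
G(BB) = { 0; 1 | · } -> 2
G(BBR) = { 0; 1 | 2 } -> 3/2
G(BBRB) = { 0; 1; 3/2 | 2 } -> 7/4
G(BBRBB) = { 0; 1; 3/2; 7/4 | 2 } -> 15/8
G(BBRBBR) = { 0; 1; 3/2; 7/4 | 15/8; 2 } -> 29/16
G(BBRBBRR) = { 0; 1; 3/2; 7/4 | 29/16; 15/8; 2 } -> 57/32
G(BBRBBRRR) = { 0; 1; 3/2; 7/4 | 57/32; 29/16; 15/8; 2 } -> 113/64
G(BBRBBRRRR) = { 0; 1; 3/2; 7/4 | 113/64; 57/32; 29/16; 15/8; 2 } -> 225/128
G(BBRBBRRRRR) = { 0; 1; 3/2; 7/4 | 225/128; 113/64; 57/32; 29/16; 15/8; 2 } -> 449/256
G(BBRBBRRRRRB) = { 0; 1; 3/2; 7/4; 449/256 | 225/128; 113/64; 57/32; 29/16; 15/8; 2 } -> 899/512
G(BBRBBRRRRRBB) = { 0; 1; 3/2; 7/4; 449/256; 899/512 | 225/128; 113/64; 57/32; 29/16; 15/8; 2 } -> 1799/1024
G(BBRBBRRRRRBBB) = { 0; 1; 3/2; 7/4; 449/256; 899/512; 1799/1024 | 225/128; 113/64; 57/32; 29/16; 15/8; 2 } -> 3599/2048
G(BBRBBRRRRRBBBR) = { 0; 1; 3/2; 7/4; 449/256; 899/512; 1799/1024 | 3599/2048; 225/128; 113/64; 57/32; 29/16; 15/8; 2 } -> 7197/4096
G(BBRBBRRRRRBBBRB) = { 0; 1; 3/2; 7/4; 449/256; 899/512; 1799/1024; 7197/4096 | 3599/2048; 225/128; 113/64; 57/32; 29/16; 15/8; 2 } -> 14395/8192

14395/8192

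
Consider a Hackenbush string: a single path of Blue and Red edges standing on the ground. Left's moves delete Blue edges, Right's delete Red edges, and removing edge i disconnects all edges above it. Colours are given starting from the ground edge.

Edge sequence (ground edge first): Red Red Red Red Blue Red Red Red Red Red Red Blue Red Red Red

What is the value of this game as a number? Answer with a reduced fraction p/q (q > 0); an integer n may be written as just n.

-8175/2048

1 of 15 · R · max L −∞ · min R 0 = -1
2 of 15 · RR · max L −∞ · min R -1 = -2
3 of 15 · RRR · max L −∞ · min R -2 = -3
4 of 15 · RRRR · max L −∞ · min R -3 = -4
5 of 15 · RRRRB · max L -4 · min R -3 = -7/2
6 of 15 · RRRRBR · max L -4 · min R -7/2 = -15/4
7 of 15 · RRRRBRR · max L -4 · min R -15/4 = -31/8
8 of 15 · RRRRBRRR · max L -4 · min R -31/8 = -63/16
9 of 15 · RRRRBRRRR · max L -4 · min R -63/16 = -127/32
10 of 15 · RRRRBRRRRR · max L -4 · min R -127/32 = -255/64
11 of 15 · RRRRBRRRRRR · max L -4 · min R -255/64 = -511/128
12 of 15 · RRRRBRRRRRRB · max L -511/128 · min R -255/64 = -1021/256
13 of 15 · RRRRBRRRRRRBR · max L -511/128 · min R -1021/256 = -2043/512
14 of 15 · RRRRBRRRRRRBRR · max L -511/128 · min R -2043/512 = -4087/1024
15 of 15 · RRRRBRRRRRRBRRR · max L -511/128 · min R -4087/1024 = -8175/2048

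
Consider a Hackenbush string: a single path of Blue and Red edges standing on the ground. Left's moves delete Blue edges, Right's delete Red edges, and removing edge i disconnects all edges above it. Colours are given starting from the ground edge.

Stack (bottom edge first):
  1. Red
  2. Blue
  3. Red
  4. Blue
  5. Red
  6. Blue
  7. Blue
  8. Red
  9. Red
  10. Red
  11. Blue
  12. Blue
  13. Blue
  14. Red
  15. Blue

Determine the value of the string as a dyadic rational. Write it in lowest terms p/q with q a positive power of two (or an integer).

-10693/16384

Build val(s[:k]) for k = 1..15, string s = Red Blue Red Blue Red Blue Blue Red Red Red Blue Blue Blue Red Blue.
R: Left { — }, Right { 0 } so simplest -1
RB: Left { -1 }, Right { 0 } so simplest -1/2
RBR: Left { -1 }, Right { -1/2; 0 } so simplest -3/4
RBRB: Left { -1; -3/4 }, Right { -1/2; 0 } so simplest -5/8
RBRBR: Left { -1; -3/4 }, Right { -5/8; -1/2; 0 } so simplest -11/16
RBRBRB: Left { -1; -3/4; -11/16 }, Right { -5/8; -1/2; 0 } so simplest -21/32
RBRBRBB: Left { -1; -3/4; -11/16; -21/32 }, Right { -5/8; -1/2; 0 } so simplest -41/64
RBRBRBBR: Left { -1; -3/4; -11/16; -21/32 }, Right { -41/64; -5/8; -1/2; 0 } so simplest -83/128
RBRBRBBRR: Left { -1; -3/4; -11/16; -21/32 }, Right { -83/128; -41/64; -5/8; -1/2; 0 } so simplest -167/256
RBRBRBBRRR: Left { -1; -3/4; -11/16; -21/32 }, Right { -167/256; -83/128; -41/64; -5/8; -1/2; 0 } so simplest -335/512
RBRBRBBRRRB: Left { -1; -3/4; -11/16; -21/32; -335/512 }, Right { -167/256; -83/128; -41/64; -5/8; -1/2; 0 } so simplest -669/1024
RBRBRBBRRRBB: Left { -1; -3/4; -11/16; -21/32; -335/512; -669/1024 }, Right { -167/256; -83/128; -41/64; -5/8; -1/2; 0 } so simplest -1337/2048
RBRBRBBRRRBBB: Left { -1; -3/4; -11/16; -21/32; -335/512; -669/1024; -1337/2048 }, Right { -167/256; -83/128; -41/64; -5/8; -1/2; 0 } so simplest -2673/4096
RBRBRBBRRRBBBR: Left { -1; -3/4; -11/16; -21/32; -335/512; -669/1024; -1337/2048 }, Right { -2673/4096; -167/256; -83/128; -41/64; -5/8; -1/2; 0 } so simplest -5347/8192
RBRBRBBRRRBBBRB: Left { -1; -3/4; -11/16; -21/32; -335/512; -669/1024; -1337/2048; -5347/8192 }, Right { -2673/4096; -167/256; -83/128; -41/64; -5/8; -1/2; 0 } so simplest -10693/16384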